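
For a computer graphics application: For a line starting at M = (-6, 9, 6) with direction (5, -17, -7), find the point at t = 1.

P(t) = M + t·d
  = (-6 + 5·1, 9 + (-17)·1, 6 + (-7)·1)
  = (-6 + 5, 9 - 17, 6 - 7)
  = (-1, -8, -1)

(-1, -8, -1)


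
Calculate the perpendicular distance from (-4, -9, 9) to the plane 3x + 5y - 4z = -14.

distance = |a·x₀ + b·y₀ + c·z₀ - d| / √(a² + b² + c²)
  = |3·(-4) + 5·(-9) + (-4)·9 - (-14)| / √(3² + 5² + (-4)²)
  = |-12 - 45 - 36 + 14| / √(9 + 25 + 16)
  = |-79| / √50
  = 79 / 7.071
  ≈ 11.17

11.17


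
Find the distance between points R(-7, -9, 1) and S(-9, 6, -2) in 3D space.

d = √[(x₂-x₁)² + (y₂-y₁)² + (z₂-z₁)²]
  = √[(-2)² + 15² + (-3)²]
  = √[4 + 225 + 9]
  = √238
  ≈ 15.43

15.43


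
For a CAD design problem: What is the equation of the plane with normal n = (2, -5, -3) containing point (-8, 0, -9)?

The plane through P with normal n = (a, b, c) satisfies n·(r - P) = 0,
i.e. ax + by + cz = a·x₀ + b·y₀ + c·z₀.
d = 2·(-8) + (-5)·0 + (-3)·(-9)
  = -16 + 0 + 27
  = 11
Equation: 2x - 5y - 3z = 11

2x - 5y - 3z = 11


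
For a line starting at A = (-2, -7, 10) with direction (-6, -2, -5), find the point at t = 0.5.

P(t) = A + t·d
  = (-2 + (-6)·0.5, -7 + (-2)·0.5, 10 + (-5)·0.5)
  = (-2 - 3, -7 - 1, 10 - 2.5)
  = (-5, -8, 7.5)

(-5, -8, 7.5)


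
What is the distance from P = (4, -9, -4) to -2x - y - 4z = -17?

distance = |a·x₀ + b·y₀ + c·z₀ - d| / √(a² + b² + c²)
  = |(-2)·4 + (-1)·(-9) + (-4)·(-4) - (-17)| / √((-2)² + (-1)² + (-4)²)
  = |-8 + 9 + 16 + 17| / √(4 + 1 + 16)
  = |34| / √21
  = 34 / 4.583
  ≈ 7.419

7.419


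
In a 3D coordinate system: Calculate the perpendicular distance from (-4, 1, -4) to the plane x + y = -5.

distance = |a·x₀ + b·y₀ + c·z₀ - d| / √(a² + b² + c²)
  = |1·(-4) + 1·1 + 0·(-4) - (-5)| / √(1² + 1² + 0²)
  = |-4 + 1 + 0 + 5| / √(1 + 1 + 0)
  = |2| / √2
  = 2 / 1.414
  ≈ 1.414

1.414


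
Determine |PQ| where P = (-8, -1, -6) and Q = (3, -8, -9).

d = √[(x₂-x₁)² + (y₂-y₁)² + (z₂-z₁)²]
  = √[11² + (-7)² + (-3)²]
  = √[121 + 49 + 9]
  = √179
  ≈ 13.38

13.38


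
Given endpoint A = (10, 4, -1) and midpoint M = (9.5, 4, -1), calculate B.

B = 2M - A
  = (2·9.5 - 10, 2·4 - 4, 2·(-1) - (-1))
  = (19 - 10, 8 - 4, -2 + 1)
  = (9, 4, -1)

(9, 4, -1)


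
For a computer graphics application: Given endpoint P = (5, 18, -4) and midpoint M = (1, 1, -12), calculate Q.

Q = 2M - P
  = (2·1 - 5, 2·1 - 18, 2·(-12) - (-4))
  = (2 - 5, 2 - 18, -24 + 4)
  = (-3, -16, -20)

(-3, -16, -20)


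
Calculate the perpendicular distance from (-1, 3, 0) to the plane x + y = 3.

distance = |a·x₀ + b·y₀ + c·z₀ - d| / √(a² + b² + c²)
  = |1·(-1) + 1·3 + 0·0 - 3| / √(1² + 1² + 0²)
  = |-1 + 3 + 0 - 3| / √(1 + 1 + 0)
  = |-1| / √2
  = 1 / 1.414
  ≈ 0.7071

0.7071


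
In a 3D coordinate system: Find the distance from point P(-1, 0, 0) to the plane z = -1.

distance = |a·x₀ + b·y₀ + c·z₀ - d| / √(a² + b² + c²)
  = |0·(-1) + 0·0 + 1·0 - (-1)| / √(0² + 0² + 1²)
  = |0 + 0 + 0 + 1| / √(0 + 0 + 1)
  = |1| / √1
  = 1 / 1
  ≈ 1

1


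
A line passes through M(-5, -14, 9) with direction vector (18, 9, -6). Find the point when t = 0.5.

P(t) = M + t·d
  = (-5 + 18·0.5, -14 + 9·0.5, 9 + (-6)·0.5)
  = (-5 + 9, -14 + 4.5, 9 - 3)
  = (4, -9.5, 6)

(4, -9.5, 6)


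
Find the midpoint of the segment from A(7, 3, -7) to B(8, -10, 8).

M = ((x₁+x₂)/2, (y₁+y₂)/2, (z₁+z₂)/2)
  = ((7 + 8)/2, (3 - 10)/2, (-7 + 8)/2)
  = (15/2, -7/2, 1/2)
  = (7.5, -3.5, 0.5)

(7.5, -3.5, 0.5)


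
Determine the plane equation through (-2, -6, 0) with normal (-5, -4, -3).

The plane through P with normal n = (a, b, c) satisfies n·(r - P) = 0,
i.e. ax + by + cz = a·x₀ + b·y₀ + c·z₀.
d = (-5)·(-2) + (-4)·(-6) + (-3)·0
  = 10 + 24 + 0
  = 34
Equation: -5x - 4y - 3z = 34

-5x - 4y - 3z = 34


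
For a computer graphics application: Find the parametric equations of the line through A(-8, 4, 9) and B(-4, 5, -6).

Direction vector d = B - A = (-4 + 8, 5 - 4, -6 - 9) = (4, 1, -15)
Parametric form r = A + t·d:
x = -8 + 4t, y = 4 + t, z = 9 - 15t

x = -8 + 4t, y = 4 + t, z = 9 - 15t


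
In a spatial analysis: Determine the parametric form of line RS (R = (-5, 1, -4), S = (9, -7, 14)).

Direction vector d = S - R = (9 + 5, -7 - 1, 14 + 4) = (14, -8, 18)
Parametric form r = R + t·d:
x = -5 + 14t, y = 1 - 8t, z = -4 + 18t

x = -5 + 14t, y = 1 - 8t, z = -4 + 18t


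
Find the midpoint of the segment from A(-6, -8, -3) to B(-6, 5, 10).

M = ((x₁+x₂)/2, (y₁+y₂)/2, (z₁+z₂)/2)
  = ((-6 - 6)/2, (-8 + 5)/2, (-3 + 10)/2)
  = (-12/2, -3/2, 7/2)
  = (-6, -1.5, 3.5)

(-6, -1.5, 3.5)


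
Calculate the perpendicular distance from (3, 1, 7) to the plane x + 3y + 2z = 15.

distance = |a·x₀ + b·y₀ + c·z₀ - d| / √(a² + b² + c²)
  = |1·3 + 3·1 + 2·7 - 15| / √(1² + 3² + 2²)
  = |3 + 3 + 14 - 15| / √(1 + 9 + 4)
  = |5| / √14
  = 5 / 3.742
  ≈ 1.336

1.336


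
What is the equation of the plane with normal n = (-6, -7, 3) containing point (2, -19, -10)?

The plane through P with normal n = (a, b, c) satisfies n·(r - P) = 0,
i.e. ax + by + cz = a·x₀ + b·y₀ + c·z₀.
d = (-6)·2 + (-7)·(-19) + 3·(-10)
  = -12 + 133 - 30
  = 91
Equation: -6x - 7y + 3z = 91

-6x - 7y + 3z = 91


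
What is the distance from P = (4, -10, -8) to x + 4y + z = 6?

distance = |a·x₀ + b·y₀ + c·z₀ - d| / √(a² + b² + c²)
  = |1·4 + 4·(-10) + 1·(-8) - 6| / √(1² + 4² + 1²)
  = |4 - 40 - 8 - 6| / √(1 + 16 + 1)
  = |-50| / √18
  = 50 / 4.243
  ≈ 11.79

11.79


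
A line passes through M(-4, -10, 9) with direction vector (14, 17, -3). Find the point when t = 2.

P(t) = M + t·d
  = (-4 + 14·2, -10 + 17·2, 9 + (-3)·2)
  = (-4 + 28, -10 + 34, 9 - 6)
  = (24, 24, 3)

(24, 24, 3)


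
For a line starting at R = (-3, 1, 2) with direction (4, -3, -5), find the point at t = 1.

P(t) = R + t·d
  = (-3 + 4·1, 1 + (-3)·1, 2 + (-5)·1)
  = (-3 + 4, 1 - 3, 2 - 5)
  = (1, -2, -3)

(1, -2, -3)


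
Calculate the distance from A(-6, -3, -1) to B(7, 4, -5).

d = √[(x₂-x₁)² + (y₂-y₁)² + (z₂-z₁)²]
  = √[13² + 7² + (-4)²]
  = √[169 + 49 + 16]
  = √234
  ≈ 15.3

15.3


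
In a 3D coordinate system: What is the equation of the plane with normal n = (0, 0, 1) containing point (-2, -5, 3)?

The plane through P with normal n = (a, b, c) satisfies n·(r - P) = 0,
i.e. ax + by + cz = a·x₀ + b·y₀ + c·z₀.
d = 0·(-2) + 0·(-5) + 1·3
  = 0 + 0 + 3
  = 3
Equation: z = 3

z = 3


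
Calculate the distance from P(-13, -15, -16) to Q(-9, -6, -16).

d = √[(x₂-x₁)² + (y₂-y₁)² + (z₂-z₁)²]
  = √[4² + 9² + 0²]
  = √[16 + 81 + 0]
  = √97
  ≈ 9.849

9.849


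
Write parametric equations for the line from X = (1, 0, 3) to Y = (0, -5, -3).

Direction vector d = Y - X = (0 - 1, -5 + 0, -3 - 3) = (-1, -5, -6)
Parametric form r = X + t·d:
x = 1 - t, y = 0 - 5t, z = 3 - 6t

x = 1 - t, y = 0 - 5t, z = 3 - 6t


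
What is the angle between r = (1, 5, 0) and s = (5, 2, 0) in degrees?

r·s = 1·5 + 5·2 + 0·0 = 5 + 10 + 0 = 15
|r| = √(1² + 5² + 0²) = √26 ≈ 5.099
|s| = √(5² + 2² + 0²) = √29 ≈ 5.385
cos θ = (r·s)/(|r||s|) = 15/(5.099·5.385) ≈ 0.5463
θ = arccos(0.5463) ≈ 56.89°

56.89°


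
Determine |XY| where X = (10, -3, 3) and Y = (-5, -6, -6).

d = √[(x₂-x₁)² + (y₂-y₁)² + (z₂-z₁)²]
  = √[(-15)² + (-3)² + (-9)²]
  = √[225 + 9 + 81]
  = √315
  ≈ 17.75

17.75


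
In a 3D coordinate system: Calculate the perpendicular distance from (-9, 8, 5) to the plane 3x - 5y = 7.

distance = |a·x₀ + b·y₀ + c·z₀ - d| / √(a² + b² + c²)
  = |3·(-9) + (-5)·8 + 0·5 - 7| / √(3² + (-5)² + 0²)
  = |-27 - 40 + 0 - 7| / √(9 + 25 + 0)
  = |-74| / √34
  = 74 / 5.831
  ≈ 12.69

12.69


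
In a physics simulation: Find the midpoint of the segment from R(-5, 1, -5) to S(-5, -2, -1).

M = ((x₁+x₂)/2, (y₁+y₂)/2, (z₁+z₂)/2)
  = ((-5 - 5)/2, (1 - 2)/2, (-5 - 1)/2)
  = (-10/2, -1/2, -6/2)
  = (-5, -0.5, -3)

(-5, -0.5, -3)


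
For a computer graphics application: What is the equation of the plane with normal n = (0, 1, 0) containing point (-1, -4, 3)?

The plane through P with normal n = (a, b, c) satisfies n·(r - P) = 0,
i.e. ax + by + cz = a·x₀ + b·y₀ + c·z₀.
d = 0·(-1) + 1·(-4) + 0·3
  = 0 - 4 + 0
  = -4
Equation: y = -4

y = -4


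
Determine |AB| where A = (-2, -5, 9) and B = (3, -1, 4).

d = √[(x₂-x₁)² + (y₂-y₁)² + (z₂-z₁)²]
  = √[5² + 4² + (-5)²]
  = √[25 + 16 + 25]
  = √66
  ≈ 8.124

8.124


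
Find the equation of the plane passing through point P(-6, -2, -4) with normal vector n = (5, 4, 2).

The plane through P with normal n = (a, b, c) satisfies n·(r - P) = 0,
i.e. ax + by + cz = a·x₀ + b·y₀ + c·z₀.
d = 5·(-6) + 4·(-2) + 2·(-4)
  = -30 - 8 - 8
  = -46
Equation: 5x + 4y + 2z = -46

5x + 4y + 2z = -46


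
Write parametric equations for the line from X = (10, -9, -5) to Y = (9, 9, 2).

Direction vector d = Y - X = (9 - 10, 9 + 9, 2 + 5) = (-1, 18, 7)
Parametric form r = X + t·d:
x = 10 - t, y = -9 + 18t, z = -5 + 7t

x = 10 - t, y = -9 + 18t, z = -5 + 7t


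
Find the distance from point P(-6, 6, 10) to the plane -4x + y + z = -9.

distance = |a·x₀ + b·y₀ + c·z₀ - d| / √(a² + b² + c²)
  = |(-4)·(-6) + 1·6 + 1·10 - (-9)| / √((-4)² + 1² + 1²)
  = |24 + 6 + 10 + 9| / √(16 + 1 + 1)
  = |49| / √18
  = 49 / 4.243
  ≈ 11.55

11.55


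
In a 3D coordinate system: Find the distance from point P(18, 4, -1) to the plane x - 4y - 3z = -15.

distance = |a·x₀ + b·y₀ + c·z₀ - d| / √(a² + b² + c²)
  = |1·18 + (-4)·4 + (-3)·(-1) - (-15)| / √(1² + (-4)² + (-3)²)
  = |18 - 16 + 3 + 15| / √(1 + 16 + 9)
  = |20| / √26
  = 20 / 5.099
  ≈ 3.922

3.922


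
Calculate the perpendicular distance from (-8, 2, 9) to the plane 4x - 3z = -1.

distance = |a·x₀ + b·y₀ + c·z₀ - d| / √(a² + b² + c²)
  = |4·(-8) + 0·2 + (-3)·9 - (-1)| / √(4² + 0² + (-3)²)
  = |-32 + 0 - 27 + 1| / √(16 + 0 + 9)
  = |-58| / √25
  = 58 / 5
  ≈ 11.6

11.6


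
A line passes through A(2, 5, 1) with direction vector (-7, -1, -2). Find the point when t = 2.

P(t) = A + t·d
  = (2 + (-7)·2, 5 + (-1)·2, 1 + (-2)·2)
  = (2 - 14, 5 - 2, 1 - 4)
  = (-12, 3, -3)

(-12, 3, -3)


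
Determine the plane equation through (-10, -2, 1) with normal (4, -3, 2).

The plane through P with normal n = (a, b, c) satisfies n·(r - P) = 0,
i.e. ax + by + cz = a·x₀ + b·y₀ + c·z₀.
d = 4·(-10) + (-3)·(-2) + 2·1
  = -40 + 6 + 2
  = -32
Equation: 4x - 3y + 2z = -32

4x - 3y + 2z = -32


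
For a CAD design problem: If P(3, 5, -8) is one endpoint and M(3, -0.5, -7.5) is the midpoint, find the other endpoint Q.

Q = 2M - P
  = (2·3 - 3, 2·(-0.5) - 5, 2·(-7.5) - (-8))
  = (6 - 3, -1 - 5, -15 + 8)
  = (3, -6, -7)

(3, -6, -7)


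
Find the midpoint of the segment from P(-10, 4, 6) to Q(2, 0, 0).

M = ((x₁+x₂)/2, (y₁+y₂)/2, (z₁+z₂)/2)
  = ((-10 + 2)/2, (4 + 0)/2, (6 + 0)/2)
  = (-8/2, 4/2, 6/2)
  = (-4, 2, 3)

(-4, 2, 3)


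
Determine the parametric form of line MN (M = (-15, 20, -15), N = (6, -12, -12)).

Direction vector d = N - M = (6 + 15, -12 - 20, -12 + 15) = (21, -32, 3)
Parametric form r = M + t·d:
x = -15 + 21t, y = 20 - 32t, z = -15 + 3t

x = -15 + 21t, y = 20 - 32t, z = -15 + 3t


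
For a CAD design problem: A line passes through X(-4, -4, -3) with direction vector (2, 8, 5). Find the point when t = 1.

P(t) = X + t·d
  = (-4 + 2·1, -4 + 8·1, -3 + 5·1)
  = (-4 + 2, -4 + 8, -3 + 5)
  = (-2, 4, 2)

(-2, 4, 2)


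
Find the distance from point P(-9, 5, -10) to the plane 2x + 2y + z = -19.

distance = |a·x₀ + b·y₀ + c·z₀ - d| / √(a² + b² + c²)
  = |2·(-9) + 2·5 + 1·(-10) - (-19)| / √(2² + 2² + 1²)
  = |-18 + 10 - 10 + 19| / √(4 + 4 + 1)
  = |1| / √9
  = 1 / 3
  ≈ 0.3333

0.3333


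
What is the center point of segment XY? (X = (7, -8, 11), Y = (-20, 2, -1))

M = ((x₁+x₂)/2, (y₁+y₂)/2, (z₁+z₂)/2)
  = ((7 - 20)/2, (-8 + 2)/2, (11 - 1)/2)
  = (-13/2, -6/2, 10/2)
  = (-6.5, -3, 5)

(-6.5, -3, 5)


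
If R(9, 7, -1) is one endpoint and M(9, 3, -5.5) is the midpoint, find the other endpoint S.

S = 2M - R
  = (2·9 - 9, 2·3 - 7, 2·(-5.5) - (-1))
  = (18 - 9, 6 - 7, -11 + 1)
  = (9, -1, -10)

(9, -1, -10)


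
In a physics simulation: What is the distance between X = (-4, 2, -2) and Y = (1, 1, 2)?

d = √[(x₂-x₁)² + (y₂-y₁)² + (z₂-z₁)²]
  = √[5² + (-1)² + 4²]
  = √[25 + 1 + 16]
  = √42
  ≈ 6.481

6.481


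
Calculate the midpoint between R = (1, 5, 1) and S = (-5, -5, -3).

M = ((x₁+x₂)/2, (y₁+y₂)/2, (z₁+z₂)/2)
  = ((1 - 5)/2, (5 - 5)/2, (1 - 3)/2)
  = (-4/2, 0/2, -2/2)
  = (-2, 0, -1)

(-2, 0, -1)


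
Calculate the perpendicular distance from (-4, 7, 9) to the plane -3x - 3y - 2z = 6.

distance = |a·x₀ + b·y₀ + c·z₀ - d| / √(a² + b² + c²)
  = |(-3)·(-4) + (-3)·7 + (-2)·9 - 6| / √((-3)² + (-3)² + (-2)²)
  = |12 - 21 - 18 - 6| / √(9 + 9 + 4)
  = |-33| / √22
  = 33 / 4.69
  ≈ 7.036

7.036


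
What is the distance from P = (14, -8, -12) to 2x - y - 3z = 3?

distance = |a·x₀ + b·y₀ + c·z₀ - d| / √(a² + b² + c²)
  = |2·14 + (-1)·(-8) + (-3)·(-12) - 3| / √(2² + (-1)² + (-3)²)
  = |28 + 8 + 36 - 3| / √(4 + 1 + 9)
  = |69| / √14
  = 69 / 3.742
  ≈ 18.44

18.44


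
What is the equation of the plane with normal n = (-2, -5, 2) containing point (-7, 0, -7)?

The plane through P with normal n = (a, b, c) satisfies n·(r - P) = 0,
i.e. ax + by + cz = a·x₀ + b·y₀ + c·z₀.
d = (-2)·(-7) + (-5)·0 + 2·(-7)
  = 14 + 0 - 14
  = 0
Equation: -2x - 5y + 2z = 0

-2x - 5y + 2z = 0


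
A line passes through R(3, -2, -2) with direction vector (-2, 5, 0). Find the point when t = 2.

P(t) = R + t·d
  = (3 + (-2)·2, -2 + 5·2, -2 + 0·2)
  = (3 - 4, -2 + 10, -2 + 0)
  = (-1, 8, -2)

(-1, 8, -2)


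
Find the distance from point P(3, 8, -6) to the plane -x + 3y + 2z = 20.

distance = |a·x₀ + b·y₀ + c·z₀ - d| / √(a² + b² + c²)
  = |(-1)·3 + 3·8 + 2·(-6) - 20| / √((-1)² + 3² + 2²)
  = |-3 + 24 - 12 - 20| / √(1 + 9 + 4)
  = |-11| / √14
  = 11 / 3.742
  ≈ 2.94

2.94


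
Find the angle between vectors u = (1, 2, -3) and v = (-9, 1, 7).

u·v = 1·(-9) + 2·1 + (-3)·7 = -9 + 2 - 21 = -28
|u| = √(1² + 2² + (-3)²) = √14 ≈ 3.742
|v| = √((-9)² + 1² + 7²) = √131 ≈ 11.45
cos θ = (u·v)/(|u||v|) = -28/(3.742·11.45) ≈ -0.6538
θ = arccos(-0.6538) ≈ 130.8°

130.8°


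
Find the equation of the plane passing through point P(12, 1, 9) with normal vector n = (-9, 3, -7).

The plane through P with normal n = (a, b, c) satisfies n·(r - P) = 0,
i.e. ax + by + cz = a·x₀ + b·y₀ + c·z₀.
d = (-9)·12 + 3·1 + (-7)·9
  = -108 + 3 - 63
  = -168
Equation: -9x + 3y - 7z = -168

-9x + 3y - 7z = -168


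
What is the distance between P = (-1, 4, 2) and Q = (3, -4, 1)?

d = √[(x₂-x₁)² + (y₂-y₁)² + (z₂-z₁)²]
  = √[4² + (-8)² + (-1)²]
  = √[16 + 64 + 1]
  = √81
  ≈ 9

9


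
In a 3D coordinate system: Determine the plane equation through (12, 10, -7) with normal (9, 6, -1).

The plane through P with normal n = (a, b, c) satisfies n·(r - P) = 0,
i.e. ax + by + cz = a·x₀ + b·y₀ + c·z₀.
d = 9·12 + 6·10 + (-1)·(-7)
  = 108 + 60 + 7
  = 175
Equation: 9x + 6y - z = 175

9x + 6y - z = 175


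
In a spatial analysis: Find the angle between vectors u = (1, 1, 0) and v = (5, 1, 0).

u·v = 1·5 + 1·1 + 0·0 = 5 + 1 + 0 = 6
|u| = √(1² + 1² + 0²) = √2 ≈ 1.414
|v| = √(5² + 1² + 0²) = √26 ≈ 5.099
cos θ = (u·v)/(|u||v|) = 6/(1.414·5.099) ≈ 0.8321
θ = arccos(0.8321) ≈ 33.69°

33.69°


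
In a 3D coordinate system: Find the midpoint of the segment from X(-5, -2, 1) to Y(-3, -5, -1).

M = ((x₁+x₂)/2, (y₁+y₂)/2, (z₁+z₂)/2)
  = ((-5 - 3)/2, (-2 - 5)/2, (1 - 1)/2)
  = (-8/2, -7/2, 0/2)
  = (-4, -3.5, 0)

(-4, -3.5, 0)


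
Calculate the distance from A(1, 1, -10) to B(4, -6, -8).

d = √[(x₂-x₁)² + (y₂-y₁)² + (z₂-z₁)²]
  = √[3² + (-7)² + 2²]
  = √[9 + 49 + 4]
  = √62
  ≈ 7.874

7.874


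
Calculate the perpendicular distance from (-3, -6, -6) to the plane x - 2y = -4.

distance = |a·x₀ + b·y₀ + c·z₀ - d| / √(a² + b² + c²)
  = |1·(-3) + (-2)·(-6) + 0·(-6) - (-4)| / √(1² + (-2)² + 0²)
  = |-3 + 12 + 0 + 4| / √(1 + 4 + 0)
  = |13| / √5
  = 13 / 2.236
  ≈ 5.814

5.814


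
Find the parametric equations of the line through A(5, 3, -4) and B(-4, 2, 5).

Direction vector d = B - A = (-4 - 5, 2 - 3, 5 + 4) = (-9, -1, 9)
Parametric form r = A + t·d:
x = 5 - 9t, y = 3 - t, z = -4 + 9t

x = 5 - 9t, y = 3 - t, z = -4 + 9t


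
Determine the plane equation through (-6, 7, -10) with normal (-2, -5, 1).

The plane through P with normal n = (a, b, c) satisfies n·(r - P) = 0,
i.e. ax + by + cz = a·x₀ + b·y₀ + c·z₀.
d = (-2)·(-6) + (-5)·7 + 1·(-10)
  = 12 - 35 - 10
  = -33
Equation: -2x - 5y + z = -33

-2x - 5y + z = -33


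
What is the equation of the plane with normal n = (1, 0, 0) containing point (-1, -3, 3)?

The plane through P with normal n = (a, b, c) satisfies n·(r - P) = 0,
i.e. ax + by + cz = a·x₀ + b·y₀ + c·z₀.
d = 1·(-1) + 0·(-3) + 0·3
  = -1 + 0 + 0
  = -1
Equation: x = -1

x = -1


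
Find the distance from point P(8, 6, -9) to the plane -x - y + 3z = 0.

distance = |a·x₀ + b·y₀ + c·z₀ - d| / √(a² + b² + c²)
  = |(-1)·8 + (-1)·6 + 3·(-9) - 0| / √((-1)² + (-1)² + 3²)
  = |-8 - 6 - 27 + 0| / √(1 + 1 + 9)
  = |-41| / √11
  = 41 / 3.317
  ≈ 12.36

12.36


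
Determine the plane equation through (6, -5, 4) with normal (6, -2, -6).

The plane through P with normal n = (a, b, c) satisfies n·(r - P) = 0,
i.e. ax + by + cz = a·x₀ + b·y₀ + c·z₀.
d = 6·6 + (-2)·(-5) + (-6)·4
  = 36 + 10 - 24
  = 22
Equation: 6x - 2y - 6z = 22

6x - 2y - 6z = 22


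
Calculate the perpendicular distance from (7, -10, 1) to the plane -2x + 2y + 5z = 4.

distance = |a·x₀ + b·y₀ + c·z₀ - d| / √(a² + b² + c²)
  = |(-2)·7 + 2·(-10) + 5·1 - 4| / √((-2)² + 2² + 5²)
  = |-14 - 20 + 5 - 4| / √(4 + 4 + 25)
  = |-33| / √33
  = 33 / 5.745
  ≈ 5.745

5.745


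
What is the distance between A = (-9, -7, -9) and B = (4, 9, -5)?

d = √[(x₂-x₁)² + (y₂-y₁)² + (z₂-z₁)²]
  = √[13² + 16² + 4²]
  = √[169 + 256 + 16]
  = √441
  ≈ 21

21


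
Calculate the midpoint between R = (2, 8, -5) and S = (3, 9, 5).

M = ((x₁+x₂)/2, (y₁+y₂)/2, (z₁+z₂)/2)
  = ((2 + 3)/2, (8 + 9)/2, (-5 + 5)/2)
  = (5/2, 17/2, 0/2)
  = (2.5, 8.5, 0)

(2.5, 8.5, 0)


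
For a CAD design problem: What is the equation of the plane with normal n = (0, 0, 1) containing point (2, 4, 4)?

The plane through P with normal n = (a, b, c) satisfies n·(r - P) = 0,
i.e. ax + by + cz = a·x₀ + b·y₀ + c·z₀.
d = 0·2 + 0·4 + 1·4
  = 0 + 0 + 4
  = 4
Equation: z = 4

z = 4


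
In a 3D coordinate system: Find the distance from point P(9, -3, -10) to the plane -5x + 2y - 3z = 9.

distance = |a·x₀ + b·y₀ + c·z₀ - d| / √(a² + b² + c²)
  = |(-5)·9 + 2·(-3) + (-3)·(-10) - 9| / √((-5)² + 2² + (-3)²)
  = |-45 - 6 + 30 - 9| / √(25 + 4 + 9)
  = |-30| / √38
  = 30 / 6.164
  ≈ 4.867

4.867


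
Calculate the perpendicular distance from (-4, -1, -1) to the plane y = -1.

distance = |a·x₀ + b·y₀ + c·z₀ - d| / √(a² + b² + c²)
  = |0·(-4) + 1·(-1) + 0·(-1) - (-1)| / √(0² + 1² + 0²)
  = |0 - 1 + 0 + 1| / √(0 + 1 + 0)
  = |0| / √1
  = 0 / 1
  ≈ 0

0


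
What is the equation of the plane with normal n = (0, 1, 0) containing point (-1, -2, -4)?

The plane through P with normal n = (a, b, c) satisfies n·(r - P) = 0,
i.e. ax + by + cz = a·x₀ + b·y₀ + c·z₀.
d = 0·(-1) + 1·(-2) + 0·(-4)
  = 0 - 2 + 0
  = -2
Equation: y = -2

y = -2


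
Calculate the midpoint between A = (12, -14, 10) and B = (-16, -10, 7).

M = ((x₁+x₂)/2, (y₁+y₂)/2, (z₁+z₂)/2)
  = ((12 - 16)/2, (-14 - 10)/2, (10 + 7)/2)
  = (-4/2, -24/2, 17/2)
  = (-2, -12, 8.5)

(-2, -12, 8.5)


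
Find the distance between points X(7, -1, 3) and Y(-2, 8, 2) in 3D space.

d = √[(x₂-x₁)² + (y₂-y₁)² + (z₂-z₁)²]
  = √[(-9)² + 9² + (-1)²]
  = √[81 + 81 + 1]
  = √163
  ≈ 12.77

12.77


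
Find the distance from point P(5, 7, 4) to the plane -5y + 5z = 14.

distance = |a·x₀ + b·y₀ + c·z₀ - d| / √(a² + b² + c²)
  = |0·5 + (-5)·7 + 5·4 - 14| / √(0² + (-5)² + 5²)
  = |0 - 35 + 20 - 14| / √(0 + 25 + 25)
  = |-29| / √50
  = 29 / 7.071
  ≈ 4.101

4.101


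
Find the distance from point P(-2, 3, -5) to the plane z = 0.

distance = |a·x₀ + b·y₀ + c·z₀ - d| / √(a² + b² + c²)
  = |0·(-2) + 0·3 + 1·(-5) - 0| / √(0² + 0² + 1²)
  = |0 + 0 - 5 + 0| / √(0 + 0 + 1)
  = |-5| / √1
  = 5 / 1
  ≈ 5

5


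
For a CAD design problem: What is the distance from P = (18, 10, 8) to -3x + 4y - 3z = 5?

distance = |a·x₀ + b·y₀ + c·z₀ - d| / √(a² + b² + c²)
  = |(-3)·18 + 4·10 + (-3)·8 - 5| / √((-3)² + 4² + (-3)²)
  = |-54 + 40 - 24 - 5| / √(9 + 16 + 9)
  = |-43| / √34
  = 43 / 5.831
  ≈ 7.374

7.374


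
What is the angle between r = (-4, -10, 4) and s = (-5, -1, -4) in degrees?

r·s = (-4)·(-5) + (-10)·(-1) + 4·(-4) = 20 + 10 - 16 = 14
|r| = √((-4)² + (-10)² + 4²) = √132 ≈ 11.49
|s| = √((-5)² + (-1)² + (-4)²) = √42 ≈ 6.481
cos θ = (r·s)/(|r||s|) = 14/(11.49·6.481) ≈ 0.188
θ = arccos(0.188) ≈ 79.16°

79.16°


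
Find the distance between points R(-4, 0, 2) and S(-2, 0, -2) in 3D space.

d = √[(x₂-x₁)² + (y₂-y₁)² + (z₂-z₁)²]
  = √[2² + 0² + (-4)²]
  = √[4 + 0 + 16]
  = √20
  ≈ 4.472

4.472


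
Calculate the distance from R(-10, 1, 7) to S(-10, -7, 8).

d = √[(x₂-x₁)² + (y₂-y₁)² + (z₂-z₁)²]
  = √[0² + (-8)² + 1²]
  = √[0 + 64 + 1]
  = √65
  ≈ 8.062

8.062


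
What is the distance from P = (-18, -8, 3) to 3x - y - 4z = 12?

distance = |a·x₀ + b·y₀ + c·z₀ - d| / √(a² + b² + c²)
  = |3·(-18) + (-1)·(-8) + (-4)·3 - 12| / √(3² + (-1)² + (-4)²)
  = |-54 + 8 - 12 - 12| / √(9 + 1 + 16)
  = |-70| / √26
  = 70 / 5.099
  ≈ 13.73

13.73


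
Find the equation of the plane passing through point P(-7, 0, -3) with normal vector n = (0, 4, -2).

The plane through P with normal n = (a, b, c) satisfies n·(r - P) = 0,
i.e. ax + by + cz = a·x₀ + b·y₀ + c·z₀.
d = 0·(-7) + 4·0 + (-2)·(-3)
  = 0 + 0 + 6
  = 6
Equation: 4y - 2z = 6

4y - 2z = 6


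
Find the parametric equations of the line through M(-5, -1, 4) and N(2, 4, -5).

Direction vector d = N - M = (2 + 5, 4 + 1, -5 - 4) = (7, 5, -9)
Parametric form r = M + t·d:
x = -5 + 7t, y = -1 + 5t, z = 4 - 9t

x = -5 + 7t, y = -1 + 5t, z = 4 - 9t


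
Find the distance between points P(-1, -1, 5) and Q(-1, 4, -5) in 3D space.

d = √[(x₂-x₁)² + (y₂-y₁)² + (z₂-z₁)²]
  = √[0² + 5² + (-10)²]
  = √[0 + 25 + 100]
  = √125
  ≈ 11.18

11.18


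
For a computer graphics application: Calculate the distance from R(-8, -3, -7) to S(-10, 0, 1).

d = √[(x₂-x₁)² + (y₂-y₁)² + (z₂-z₁)²]
  = √[(-2)² + 3² + 8²]
  = √[4 + 9 + 64]
  = √77
  ≈ 8.775

8.775


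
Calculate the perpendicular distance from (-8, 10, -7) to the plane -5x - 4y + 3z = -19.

distance = |a·x₀ + b·y₀ + c·z₀ - d| / √(a² + b² + c²)
  = |(-5)·(-8) + (-4)·10 + 3·(-7) - (-19)| / √((-5)² + (-4)² + 3²)
  = |40 - 40 - 21 + 19| / √(25 + 16 + 9)
  = |-2| / √50
  = 2 / 7.071
  ≈ 0.2828

0.2828


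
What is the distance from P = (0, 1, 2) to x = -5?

distance = |a·x₀ + b·y₀ + c·z₀ - d| / √(a² + b² + c²)
  = |1·0 + 0·1 + 0·2 - (-5)| / √(1² + 0² + 0²)
  = |0 + 0 + 0 + 5| / √(1 + 0 + 0)
  = |5| / √1
  = 5 / 1
  ≈ 5

5


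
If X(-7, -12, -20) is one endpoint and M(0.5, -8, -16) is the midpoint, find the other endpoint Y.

Y = 2M - X
  = (2·0.5 - (-7), 2·(-8) - (-12), 2·(-16) - (-20))
  = (1 + 7, -16 + 12, -32 + 20)
  = (8, -4, -12)

(8, -4, -12)


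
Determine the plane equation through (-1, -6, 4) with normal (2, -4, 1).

The plane through P with normal n = (a, b, c) satisfies n·(r - P) = 0,
i.e. ax + by + cz = a·x₀ + b·y₀ + c·z₀.
d = 2·(-1) + (-4)·(-6) + 1·4
  = -2 + 24 + 4
  = 26
Equation: 2x - 4y + z = 26

2x - 4y + z = 26


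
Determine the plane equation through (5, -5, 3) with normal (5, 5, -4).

The plane through P with normal n = (a, b, c) satisfies n·(r - P) = 0,
i.e. ax + by + cz = a·x₀ + b·y₀ + c·z₀.
d = 5·5 + 5·(-5) + (-4)·3
  = 25 - 25 - 12
  = -12
Equation: 5x + 5y - 4z = -12

5x + 5y - 4z = -12


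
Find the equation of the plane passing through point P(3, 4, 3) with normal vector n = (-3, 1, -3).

The plane through P with normal n = (a, b, c) satisfies n·(r - P) = 0,
i.e. ax + by + cz = a·x₀ + b·y₀ + c·z₀.
d = (-3)·3 + 1·4 + (-3)·3
  = -9 + 4 - 9
  = -14
Equation: -3x + y - 3z = -14

-3x + y - 3z = -14


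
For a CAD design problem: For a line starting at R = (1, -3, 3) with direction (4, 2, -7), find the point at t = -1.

P(t) = R + t·d
  = (1 + 4·(-1), -3 + 2·(-1), 3 + (-7)·(-1))
  = (1 - 4, -3 - 2, 3 + 7)
  = (-3, -5, 10)

(-3, -5, 10)


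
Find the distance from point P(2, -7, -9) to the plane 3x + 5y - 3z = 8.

distance = |a·x₀ + b·y₀ + c·z₀ - d| / √(a² + b² + c²)
  = |3·2 + 5·(-7) + (-3)·(-9) - 8| / √(3² + 5² + (-3)²)
  = |6 - 35 + 27 - 8| / √(9 + 25 + 9)
  = |-10| / √43
  = 10 / 6.557
  ≈ 1.525

1.525


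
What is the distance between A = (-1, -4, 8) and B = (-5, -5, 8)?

d = √[(x₂-x₁)² + (y₂-y₁)² + (z₂-z₁)²]
  = √[(-4)² + (-1)² + 0²]
  = √[16 + 1 + 0]
  = √17
  ≈ 4.123

4.123


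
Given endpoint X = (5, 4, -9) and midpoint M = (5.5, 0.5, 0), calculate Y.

Y = 2M - X
  = (2·5.5 - 5, 2·0.5 - 4, 2·0 - (-9))
  = (11 - 5, 1 - 4, 0 + 9)
  = (6, -3, 9)

(6, -3, 9)


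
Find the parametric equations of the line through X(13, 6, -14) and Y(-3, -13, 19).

Direction vector d = Y - X = (-3 - 13, -13 - 6, 19 + 14) = (-16, -19, 33)
Parametric form r = X + t·d:
x = 13 - 16t, y = 6 - 19t, z = -14 + 33t

x = 13 - 16t, y = 6 - 19t, z = -14 + 33t


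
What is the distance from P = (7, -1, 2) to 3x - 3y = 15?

distance = |a·x₀ + b·y₀ + c·z₀ - d| / √(a² + b² + c²)
  = |3·7 + (-3)·(-1) + 0·2 - 15| / √(3² + (-3)² + 0²)
  = |21 + 3 + 0 - 15| / √(9 + 9 + 0)
  = |9| / √18
  = 9 / 4.243
  ≈ 2.121

2.121


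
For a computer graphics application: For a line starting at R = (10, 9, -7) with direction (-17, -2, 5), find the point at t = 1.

P(t) = R + t·d
  = (10 + (-17)·1, 9 + (-2)·1, -7 + 5·1)
  = (10 - 17, 9 - 2, -7 + 5)
  = (-7, 7, -2)

(-7, 7, -2)


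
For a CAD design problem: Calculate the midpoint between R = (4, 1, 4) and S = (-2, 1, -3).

M = ((x₁+x₂)/2, (y₁+y₂)/2, (z₁+z₂)/2)
  = ((4 - 2)/2, (1 + 1)/2, (4 - 3)/2)
  = (2/2, 2/2, 1/2)
  = (1, 1, 0.5)

(1, 1, 0.5)


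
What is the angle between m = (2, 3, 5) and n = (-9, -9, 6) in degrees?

m·n = 2·(-9) + 3·(-9) + 5·6 = -18 - 27 + 30 = -15
|m| = √(2² + 3² + 5²) = √38 ≈ 6.164
|n| = √((-9)² + (-9)² + 6²) = √198 ≈ 14.07
cos θ = (m·n)/(|m||n|) = -15/(6.164·14.07) ≈ -0.1729
θ = arccos(-0.1729) ≈ 99.96°

99.96°


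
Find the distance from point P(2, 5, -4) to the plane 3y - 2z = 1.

distance = |a·x₀ + b·y₀ + c·z₀ - d| / √(a² + b² + c²)
  = |0·2 + 3·5 + (-2)·(-4) - 1| / √(0² + 3² + (-2)²)
  = |0 + 15 + 8 - 1| / √(0 + 9 + 4)
  = |22| / √13
  = 22 / 3.606
  ≈ 6.102

6.102


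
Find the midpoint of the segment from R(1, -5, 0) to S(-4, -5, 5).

M = ((x₁+x₂)/2, (y₁+y₂)/2, (z₁+z₂)/2)
  = ((1 - 4)/2, (-5 - 5)/2, (0 + 5)/2)
  = (-3/2, -10/2, 5/2)
  = (-1.5, -5, 2.5)

(-1.5, -5, 2.5)


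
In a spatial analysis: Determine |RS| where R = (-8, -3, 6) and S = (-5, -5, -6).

d = √[(x₂-x₁)² + (y₂-y₁)² + (z₂-z₁)²]
  = √[3² + (-2)² + (-12)²]
  = √[9 + 4 + 144]
  = √157
  ≈ 12.53

12.53


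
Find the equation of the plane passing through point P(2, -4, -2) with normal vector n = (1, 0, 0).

The plane through P with normal n = (a, b, c) satisfies n·(r - P) = 0,
i.e. ax + by + cz = a·x₀ + b·y₀ + c·z₀.
d = 1·2 + 0·(-4) + 0·(-2)
  = 2 + 0 + 0
  = 2
Equation: x = 2

x = 2


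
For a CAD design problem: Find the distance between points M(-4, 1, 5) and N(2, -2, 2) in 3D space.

d = √[(x₂-x₁)² + (y₂-y₁)² + (z₂-z₁)²]
  = √[6² + (-3)² + (-3)²]
  = √[36 + 9 + 9]
  = √54
  ≈ 7.348

7.348


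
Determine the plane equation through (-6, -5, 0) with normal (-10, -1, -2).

The plane through P with normal n = (a, b, c) satisfies n·(r - P) = 0,
i.e. ax + by + cz = a·x₀ + b·y₀ + c·z₀.
d = (-10)·(-6) + (-1)·(-5) + (-2)·0
  = 60 + 5 + 0
  = 65
Equation: -10x - y - 2z = 65

-10x - y - 2z = 65


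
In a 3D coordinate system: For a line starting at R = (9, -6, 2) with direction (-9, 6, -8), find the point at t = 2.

P(t) = R + t·d
  = (9 + (-9)·2, -6 + 6·2, 2 + (-8)·2)
  = (9 - 18, -6 + 12, 2 - 16)
  = (-9, 6, -14)

(-9, 6, -14)


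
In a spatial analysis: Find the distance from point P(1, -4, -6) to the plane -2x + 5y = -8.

distance = |a·x₀ + b·y₀ + c·z₀ - d| / √(a² + b² + c²)
  = |(-2)·1 + 5·(-4) + 0·(-6) - (-8)| / √((-2)² + 5² + 0²)
  = |-2 - 20 + 0 + 8| / √(4 + 25 + 0)
  = |-14| / √29
  = 14 / 5.385
  ≈ 2.6

2.6


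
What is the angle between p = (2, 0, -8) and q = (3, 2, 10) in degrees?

p·q = 2·3 + 0·2 + (-8)·10 = 6 + 0 - 80 = -74
|p| = √(2² + 0² + (-8)²) = √68 ≈ 8.246
|q| = √(3² + 2² + 10²) = √113 ≈ 10.63
cos θ = (p·q)/(|p||q|) = -74/(8.246·10.63) ≈ -0.8442
θ = arccos(-0.8442) ≈ 147.6°

147.6°


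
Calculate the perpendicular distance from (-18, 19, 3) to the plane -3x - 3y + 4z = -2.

distance = |a·x₀ + b·y₀ + c·z₀ - d| / √(a² + b² + c²)
  = |(-3)·(-18) + (-3)·19 + 4·3 - (-2)| / √((-3)² + (-3)² + 4²)
  = |54 - 57 + 12 + 2| / √(9 + 9 + 16)
  = |11| / √34
  = 11 / 5.831
  ≈ 1.886

1.886


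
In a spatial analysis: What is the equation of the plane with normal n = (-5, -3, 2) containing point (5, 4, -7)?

The plane through P with normal n = (a, b, c) satisfies n·(r - P) = 0,
i.e. ax + by + cz = a·x₀ + b·y₀ + c·z₀.
d = (-5)·5 + (-3)·4 + 2·(-7)
  = -25 - 12 - 14
  = -51
Equation: -5x - 3y + 2z = -51

-5x - 3y + 2z = -51


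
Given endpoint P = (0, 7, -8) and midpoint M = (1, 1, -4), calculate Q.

Q = 2M - P
  = (2·1 - 0, 2·1 - 7, 2·(-4) - (-8))
  = (2 + 0, 2 - 7, -8 + 8)
  = (2, -5, 0)

(2, -5, 0)


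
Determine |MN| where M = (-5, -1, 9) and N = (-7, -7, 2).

d = √[(x₂-x₁)² + (y₂-y₁)² + (z₂-z₁)²]
  = √[(-2)² + (-6)² + (-7)²]
  = √[4 + 36 + 49]
  = √89
  ≈ 9.434

9.434


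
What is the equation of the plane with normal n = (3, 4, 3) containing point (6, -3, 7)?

The plane through P with normal n = (a, b, c) satisfies n·(r - P) = 0,
i.e. ax + by + cz = a·x₀ + b·y₀ + c·z₀.
d = 3·6 + 4·(-3) + 3·7
  = 18 - 12 + 21
  = 27
Equation: 3x + 4y + 3z = 27

3x + 4y + 3z = 27


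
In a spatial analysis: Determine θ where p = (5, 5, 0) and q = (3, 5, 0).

p·q = 5·3 + 5·5 + 0·0 = 15 + 25 + 0 = 40
|p| = √(5² + 5² + 0²) = √50 ≈ 7.071
|q| = √(3² + 5² + 0²) = √34 ≈ 5.831
cos θ = (p·q)/(|p||q|) = 40/(7.071·5.831) ≈ 0.9701
θ = arccos(0.9701) ≈ 14.04°

14.04°


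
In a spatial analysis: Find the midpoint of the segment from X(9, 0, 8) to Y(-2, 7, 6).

M = ((x₁+x₂)/2, (y₁+y₂)/2, (z₁+z₂)/2)
  = ((9 - 2)/2, (0 + 7)/2, (8 + 6)/2)
  = (7/2, 7/2, 14/2)
  = (3.5, 3.5, 7)

(3.5, 3.5, 7)


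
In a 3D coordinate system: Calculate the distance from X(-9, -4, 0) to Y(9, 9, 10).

d = √[(x₂-x₁)² + (y₂-y₁)² + (z₂-z₁)²]
  = √[18² + 13² + 10²]
  = √[324 + 169 + 100]
  = √593
  ≈ 24.35

24.35


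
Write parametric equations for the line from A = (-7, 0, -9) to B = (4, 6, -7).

Direction vector d = B - A = (4 + 7, 6 + 0, -7 + 9) = (11, 6, 2)
Parametric form r = A + t·d:
x = -7 + 11t, y = 0 + 6t, z = -9 + 2t

x = -7 + 11t, y = 0 + 6t, z = -9 + 2t


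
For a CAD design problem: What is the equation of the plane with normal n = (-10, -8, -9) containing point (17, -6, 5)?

The plane through P with normal n = (a, b, c) satisfies n·(r - P) = 0,
i.e. ax + by + cz = a·x₀ + b·y₀ + c·z₀.
d = (-10)·17 + (-8)·(-6) + (-9)·5
  = -170 + 48 - 45
  = -167
Equation: -10x - 8y - 9z = -167

-10x - 8y - 9z = -167


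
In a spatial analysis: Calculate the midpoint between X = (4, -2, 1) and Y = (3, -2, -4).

M = ((x₁+x₂)/2, (y₁+y₂)/2, (z₁+z₂)/2)
  = ((4 + 3)/2, (-2 - 2)/2, (1 - 4)/2)
  = (7/2, -4/2, -3/2)
  = (3.5, -2, -1.5)

(3.5, -2, -1.5)


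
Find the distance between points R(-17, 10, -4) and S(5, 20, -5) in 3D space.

d = √[(x₂-x₁)² + (y₂-y₁)² + (z₂-z₁)²]
  = √[22² + 10² + (-1)²]
  = √[484 + 100 + 1]
  = √585
  ≈ 24.19

24.19


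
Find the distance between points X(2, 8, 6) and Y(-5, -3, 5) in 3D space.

d = √[(x₂-x₁)² + (y₂-y₁)² + (z₂-z₁)²]
  = √[(-7)² + (-11)² + (-1)²]
  = √[49 + 121 + 1]
  = √171
  ≈ 13.08

13.08


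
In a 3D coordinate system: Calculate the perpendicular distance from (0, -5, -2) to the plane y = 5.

distance = |a·x₀ + b·y₀ + c·z₀ - d| / √(a² + b² + c²)
  = |0·0 + 1·(-5) + 0·(-2) - 5| / √(0² + 1² + 0²)
  = |0 - 5 + 0 - 5| / √(0 + 1 + 0)
  = |-10| / √1
  = 10 / 1
  ≈ 10

10


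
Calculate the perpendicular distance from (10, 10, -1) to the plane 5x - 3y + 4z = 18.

distance = |a·x₀ + b·y₀ + c·z₀ - d| / √(a² + b² + c²)
  = |5·10 + (-3)·10 + 4·(-1) - 18| / √(5² + (-3)² + 4²)
  = |50 - 30 - 4 - 18| / √(25 + 9 + 16)
  = |-2| / √50
  = 2 / 7.071
  ≈ 0.2828

0.2828


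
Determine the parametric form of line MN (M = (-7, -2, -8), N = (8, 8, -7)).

Direction vector d = N - M = (8 + 7, 8 + 2, -7 + 8) = (15, 10, 1)
Parametric form r = M + t·d:
x = -7 + 15t, y = -2 + 10t, z = -8 + t

x = -7 + 15t, y = -2 + 10t, z = -8 + t


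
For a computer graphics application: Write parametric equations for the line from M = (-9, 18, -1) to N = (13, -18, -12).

Direction vector d = N - M = (13 + 9, -18 - 18, -12 + 1) = (22, -36, -11)
Parametric form r = M + t·d:
x = -9 + 22t, y = 18 - 36t, z = -1 - 11t

x = -9 + 22t, y = 18 - 36t, z = -1 - 11t


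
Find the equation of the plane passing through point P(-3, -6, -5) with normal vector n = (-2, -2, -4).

The plane through P with normal n = (a, b, c) satisfies n·(r - P) = 0,
i.e. ax + by + cz = a·x₀ + b·y₀ + c·z₀.
d = (-2)·(-3) + (-2)·(-6) + (-4)·(-5)
  = 6 + 12 + 20
  = 38
Equation: -2x - 2y - 4z = 38

-2x - 2y - 4z = 38


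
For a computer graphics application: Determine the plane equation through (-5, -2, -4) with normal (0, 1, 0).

The plane through P with normal n = (a, b, c) satisfies n·(r - P) = 0,
i.e. ax + by + cz = a·x₀ + b·y₀ + c·z₀.
d = 0·(-5) + 1·(-2) + 0·(-4)
  = 0 - 2 + 0
  = -2
Equation: y = -2

y = -2


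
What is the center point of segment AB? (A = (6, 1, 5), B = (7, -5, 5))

M = ((x₁+x₂)/2, (y₁+y₂)/2, (z₁+z₂)/2)
  = ((6 + 7)/2, (1 - 5)/2, (5 + 5)/2)
  = (13/2, -4/2, 10/2)
  = (6.5, -2, 5)

(6.5, -2, 5)


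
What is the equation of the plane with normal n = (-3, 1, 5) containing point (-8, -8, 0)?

The plane through P with normal n = (a, b, c) satisfies n·(r - P) = 0,
i.e. ax + by + cz = a·x₀ + b·y₀ + c·z₀.
d = (-3)·(-8) + 1·(-8) + 5·0
  = 24 - 8 + 0
  = 16
Equation: -3x + y + 5z = 16

-3x + y + 5z = 16


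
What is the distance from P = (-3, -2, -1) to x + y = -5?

distance = |a·x₀ + b·y₀ + c·z₀ - d| / √(a² + b² + c²)
  = |1·(-3) + 1·(-2) + 0·(-1) - (-5)| / √(1² + 1² + 0²)
  = |-3 - 2 + 0 + 5| / √(1 + 1 + 0)
  = |0| / √2
  = 0 / 1.414
  ≈ 0

0


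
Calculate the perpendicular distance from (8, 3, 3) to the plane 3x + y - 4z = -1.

distance = |a·x₀ + b·y₀ + c·z₀ - d| / √(a² + b² + c²)
  = |3·8 + 1·3 + (-4)·3 - (-1)| / √(3² + 1² + (-4)²)
  = |24 + 3 - 12 + 1| / √(9 + 1 + 16)
  = |16| / √26
  = 16 / 5.099
  ≈ 3.138

3.138


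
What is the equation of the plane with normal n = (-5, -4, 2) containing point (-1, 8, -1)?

The plane through P with normal n = (a, b, c) satisfies n·(r - P) = 0,
i.e. ax + by + cz = a·x₀ + b·y₀ + c·z₀.
d = (-5)·(-1) + (-4)·8 + 2·(-1)
  = 5 - 32 - 2
  = -29
Equation: -5x - 4y + 2z = -29

-5x - 4y + 2z = -29


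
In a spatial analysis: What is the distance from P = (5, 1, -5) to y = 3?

distance = |a·x₀ + b·y₀ + c·z₀ - d| / √(a² + b² + c²)
  = |0·5 + 1·1 + 0·(-5) - 3| / √(0² + 1² + 0²)
  = |0 + 1 + 0 - 3| / √(0 + 1 + 0)
  = |-2| / √1
  = 2 / 1
  ≈ 2

2


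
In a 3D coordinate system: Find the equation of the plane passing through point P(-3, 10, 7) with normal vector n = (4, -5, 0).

The plane through P with normal n = (a, b, c) satisfies n·(r - P) = 0,
i.e. ax + by + cz = a·x₀ + b·y₀ + c·z₀.
d = 4·(-3) + (-5)·10 + 0·7
  = -12 - 50 + 0
  = -62
Equation: 4x - 5y = -62

4x - 5y = -62


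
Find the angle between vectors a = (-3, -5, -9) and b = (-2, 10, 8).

a·b = (-3)·(-2) + (-5)·10 + (-9)·8 = 6 - 50 - 72 = -116
|a| = √((-3)² + (-5)² + (-9)²) = √115 ≈ 10.72
|b| = √((-2)² + 10² + 8²) = √168 ≈ 12.96
cos θ = (a·b)/(|a||b|) = -116/(10.72·12.96) ≈ -0.8346
θ = arccos(-0.8346) ≈ 146.6°

146.6°


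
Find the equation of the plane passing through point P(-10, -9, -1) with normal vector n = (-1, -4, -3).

The plane through P with normal n = (a, b, c) satisfies n·(r - P) = 0,
i.e. ax + by + cz = a·x₀ + b·y₀ + c·z₀.
d = (-1)·(-10) + (-4)·(-9) + (-3)·(-1)
  = 10 + 36 + 3
  = 49
Equation: -x - 4y - 3z = 49

-x - 4y - 3z = 49


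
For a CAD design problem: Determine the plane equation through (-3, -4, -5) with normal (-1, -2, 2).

The plane through P with normal n = (a, b, c) satisfies n·(r - P) = 0,
i.e. ax + by + cz = a·x₀ + b·y₀ + c·z₀.
d = (-1)·(-3) + (-2)·(-4) + 2·(-5)
  = 3 + 8 - 10
  = 1
Equation: -x - 2y + 2z = 1

-x - 2y + 2z = 1


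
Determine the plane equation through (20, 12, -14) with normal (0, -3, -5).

The plane through P with normal n = (a, b, c) satisfies n·(r - P) = 0,
i.e. ax + by + cz = a·x₀ + b·y₀ + c·z₀.
d = 0·20 + (-3)·12 + (-5)·(-14)
  = 0 - 36 + 70
  = 34
Equation: -3y - 5z = 34

-3y - 5z = 34


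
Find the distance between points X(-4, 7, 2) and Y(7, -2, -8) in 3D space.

d = √[(x₂-x₁)² + (y₂-y₁)² + (z₂-z₁)²]
  = √[11² + (-9)² + (-10)²]
  = √[121 + 81 + 100]
  = √302
  ≈ 17.38

17.38


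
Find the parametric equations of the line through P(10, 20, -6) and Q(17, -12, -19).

Direction vector d = Q - P = (17 - 10, -12 - 20, -19 + 6) = (7, -32, -13)
Parametric form r = P + t·d:
x = 10 + 7t, y = 20 - 32t, z = -6 - 13t

x = 10 + 7t, y = 20 - 32t, z = -6 - 13t
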